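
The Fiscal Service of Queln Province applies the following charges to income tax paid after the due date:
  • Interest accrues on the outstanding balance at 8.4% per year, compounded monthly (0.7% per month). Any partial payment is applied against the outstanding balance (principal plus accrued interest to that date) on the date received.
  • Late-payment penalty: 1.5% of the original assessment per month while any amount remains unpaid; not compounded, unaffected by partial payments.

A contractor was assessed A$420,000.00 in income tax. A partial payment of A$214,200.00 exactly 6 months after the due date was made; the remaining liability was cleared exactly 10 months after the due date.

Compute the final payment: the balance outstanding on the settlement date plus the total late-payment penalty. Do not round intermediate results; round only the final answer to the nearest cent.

Balance at month 6: A$420,000.0000 × (1 + 0.007)^6 = A$437,951.5964…
After A$214,200.00 payment: A$437,951.5964… − A$214,200.00 = A$223,751.5964…
Balance at month 10: A$223,751.5964… × (1 + 0.007)^4 = A$230,082.7316…
Penalty: 10 × 1.5% × A$420,000.00 = A$63,000.00
Final settlement = outstanding balance + penalty = A$230,082.7316… + A$63,000.00 = A$293,082.73

A$293,082.73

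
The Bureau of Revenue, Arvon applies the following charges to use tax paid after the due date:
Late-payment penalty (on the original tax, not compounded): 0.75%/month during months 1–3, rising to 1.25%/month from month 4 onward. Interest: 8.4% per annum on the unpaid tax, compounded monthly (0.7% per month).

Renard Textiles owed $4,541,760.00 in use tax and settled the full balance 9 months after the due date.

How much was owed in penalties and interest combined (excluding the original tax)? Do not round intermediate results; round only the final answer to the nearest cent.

Penalty, months 1–3: 3 × 0.75% × $4,541,760.00 = $102,189.60
Penalty, months 4–9: 6 × 1.25% × $4,541,760.00 = $340,632.00
Interest: $4,541,760.00 × ((1 + 0.007)^9 − 1) = $4,541,760.00 × 0.0647931… = $294,274.7855…
Penalties + interest = $442,821.6000 + $294,274.7855… = $737,096.39

$737,096.39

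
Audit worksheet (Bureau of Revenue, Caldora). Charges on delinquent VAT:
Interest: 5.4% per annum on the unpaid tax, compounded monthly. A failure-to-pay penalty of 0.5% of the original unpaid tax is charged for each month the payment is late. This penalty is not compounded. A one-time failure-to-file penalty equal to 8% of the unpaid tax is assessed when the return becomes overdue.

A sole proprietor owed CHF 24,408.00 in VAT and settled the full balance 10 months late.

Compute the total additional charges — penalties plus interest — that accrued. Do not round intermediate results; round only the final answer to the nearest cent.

CHF 4,293.91

Failure-to-file penalty: 8% × CHF 24,408.00 = CHF 1,952.64
Failure-to-pay penalty: 10 × 0.5% × CHF 24,408.00 = CHF 1,220.40
Interest (5.4%/yr ÷ 12 = 0.45%/month): CHF 24,408.00 × ((1 + 0.0045)^10 − 1) = CHF 1,120.8708…
Penalties + interest = CHF 3,173.0400 + CHF 1,120.8708… = CHF 4,293.91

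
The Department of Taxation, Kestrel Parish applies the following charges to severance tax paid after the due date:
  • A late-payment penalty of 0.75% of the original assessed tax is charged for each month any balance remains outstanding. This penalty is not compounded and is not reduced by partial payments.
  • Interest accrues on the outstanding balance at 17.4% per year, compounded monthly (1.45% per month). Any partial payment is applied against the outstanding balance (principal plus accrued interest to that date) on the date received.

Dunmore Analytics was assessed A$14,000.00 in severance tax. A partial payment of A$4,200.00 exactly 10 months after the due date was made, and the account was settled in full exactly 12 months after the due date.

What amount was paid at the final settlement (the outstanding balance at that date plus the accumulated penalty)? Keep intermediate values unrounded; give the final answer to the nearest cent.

A$13,577.29

Balance at month 10: A$14,000.0000 × (1 + 0.0145)^10 = A$16,167.7114…
After A$4,200.00 payment: A$16,167.7114… − A$4,200.00 = A$11,967.7114…
Balance at month 12: A$11,967.7114… × (1 + 0.0145)^2 = A$12,317.2913…
Penalty: 12 × 0.75% × A$14,000.00 = A$1,260.00
Final settlement = outstanding balance + penalty = A$12,317.2913… + A$1,260.00 = A$13,577.29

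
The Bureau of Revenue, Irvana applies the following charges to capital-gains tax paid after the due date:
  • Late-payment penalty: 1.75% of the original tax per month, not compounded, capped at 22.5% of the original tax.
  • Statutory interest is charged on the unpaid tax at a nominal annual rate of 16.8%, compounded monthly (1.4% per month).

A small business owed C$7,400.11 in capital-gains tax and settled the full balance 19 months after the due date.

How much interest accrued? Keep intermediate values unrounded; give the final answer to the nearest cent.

Interest: C$7,400.11 × ((1 + 0.014)^19 − 1) = C$7,400.11 × 0.3023303… = C$2,237.2775…

C$2,237.28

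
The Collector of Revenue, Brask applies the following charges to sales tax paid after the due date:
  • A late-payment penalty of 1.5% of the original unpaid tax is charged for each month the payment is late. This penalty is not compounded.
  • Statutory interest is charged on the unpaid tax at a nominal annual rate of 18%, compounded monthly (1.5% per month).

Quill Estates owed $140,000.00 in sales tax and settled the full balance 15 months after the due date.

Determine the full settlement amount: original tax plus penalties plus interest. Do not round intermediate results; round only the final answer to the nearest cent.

Late-payment penalty: 15 × 1.5% × $140,000.00 = $31,500.00
Interest: $140,000.00 × ((1 + 0.015)^15 − 1) = $140,000.00 × 0.2502321… = $35,032.4893…
Total = $140,000.00 + $31,500.0000 + $35,032.4893… = $206,532.49

$206,532.49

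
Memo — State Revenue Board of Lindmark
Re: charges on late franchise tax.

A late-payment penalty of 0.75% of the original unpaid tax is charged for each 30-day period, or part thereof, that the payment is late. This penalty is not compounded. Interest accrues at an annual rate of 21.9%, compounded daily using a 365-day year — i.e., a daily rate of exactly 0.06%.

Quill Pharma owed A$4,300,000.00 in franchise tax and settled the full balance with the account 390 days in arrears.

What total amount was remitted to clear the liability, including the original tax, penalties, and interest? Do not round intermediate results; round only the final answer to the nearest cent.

A$5,852,540.04

Penalty periods: ⌈390/30⌉ = 13; penalty = 13 × 0.75% × A$4,300,000.00 = A$419,250.00
Interest: A$4,300,000.00 × ((1 + 0.0006)^390 − 1) = A$4,300,000.00 × 0.26355582… = A$1,133,290.0387…
Total = A$4,300,000.00 + A$419,250.0000 + A$1,133,290.0387… = A$5,852,540.04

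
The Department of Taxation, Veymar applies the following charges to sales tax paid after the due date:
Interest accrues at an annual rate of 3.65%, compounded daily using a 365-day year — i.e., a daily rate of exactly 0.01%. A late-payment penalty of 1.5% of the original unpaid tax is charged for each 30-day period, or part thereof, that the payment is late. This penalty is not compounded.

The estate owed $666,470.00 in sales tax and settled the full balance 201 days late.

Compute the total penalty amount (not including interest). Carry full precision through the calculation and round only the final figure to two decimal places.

$69,979.35

Penalty periods: ⌈201/30⌉ = 7; penalty = 7 × 1.5% × $666,470.00 = $69,979.35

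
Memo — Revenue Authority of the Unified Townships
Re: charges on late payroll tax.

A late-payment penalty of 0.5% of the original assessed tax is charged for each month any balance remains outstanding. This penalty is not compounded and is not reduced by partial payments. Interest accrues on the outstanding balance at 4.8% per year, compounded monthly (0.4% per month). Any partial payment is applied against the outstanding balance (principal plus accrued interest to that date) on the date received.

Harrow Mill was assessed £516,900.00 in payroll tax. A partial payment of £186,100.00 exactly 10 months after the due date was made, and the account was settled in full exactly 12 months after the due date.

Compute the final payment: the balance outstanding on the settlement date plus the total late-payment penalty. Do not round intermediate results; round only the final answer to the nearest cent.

£385,686.61

Balance at month 10: £516,900.0000 × (1 + 0.004)^10 = £537,952.1657…
After £186,100.00 payment: £537,952.1657… − £186,100.00 = £351,852.1657…
Balance at month 12: £351,852.1657… × (1 + 0.004)^2 = £354,672.6127…
Penalty: 12 × 0.5% × £516,900.00 = £31,014.00
Final settlement = outstanding balance + penalty = £354,672.6127… + £31,014.00 = £385,686.61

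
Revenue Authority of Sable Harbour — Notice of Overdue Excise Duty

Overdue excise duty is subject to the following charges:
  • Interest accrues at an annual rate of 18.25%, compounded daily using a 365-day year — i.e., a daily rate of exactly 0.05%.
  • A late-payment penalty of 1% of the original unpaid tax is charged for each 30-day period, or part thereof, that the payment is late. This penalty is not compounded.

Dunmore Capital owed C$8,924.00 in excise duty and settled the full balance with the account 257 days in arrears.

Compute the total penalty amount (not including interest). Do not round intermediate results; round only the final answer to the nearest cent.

C$803.16

Penalty periods: ⌈257/30⌉ = 9; penalty = 9 × 1% × C$8,924.00 = C$803.16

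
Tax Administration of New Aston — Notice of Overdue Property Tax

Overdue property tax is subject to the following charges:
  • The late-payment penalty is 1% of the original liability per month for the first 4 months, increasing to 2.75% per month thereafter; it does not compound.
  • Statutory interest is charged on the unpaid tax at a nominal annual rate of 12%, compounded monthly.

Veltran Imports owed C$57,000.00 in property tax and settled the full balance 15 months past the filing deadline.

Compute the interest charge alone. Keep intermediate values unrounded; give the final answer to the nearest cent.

C$9,175.23

Interest (12%/yr ÷ 12 = 1%/month): C$57,000.00 × ((1 + 0.01)^15 − 1) = C$9,175.2305…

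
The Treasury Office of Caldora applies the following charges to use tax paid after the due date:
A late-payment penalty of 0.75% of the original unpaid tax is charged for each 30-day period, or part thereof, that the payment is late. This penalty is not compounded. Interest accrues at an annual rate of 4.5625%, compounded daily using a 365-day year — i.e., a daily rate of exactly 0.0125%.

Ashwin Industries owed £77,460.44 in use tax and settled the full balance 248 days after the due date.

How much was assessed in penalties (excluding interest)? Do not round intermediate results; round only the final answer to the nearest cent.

£5,228.58

Penalty periods: ⌈248/30⌉ = 9; penalty = 9 × 0.75% × £77,460.44 = £5,228.58…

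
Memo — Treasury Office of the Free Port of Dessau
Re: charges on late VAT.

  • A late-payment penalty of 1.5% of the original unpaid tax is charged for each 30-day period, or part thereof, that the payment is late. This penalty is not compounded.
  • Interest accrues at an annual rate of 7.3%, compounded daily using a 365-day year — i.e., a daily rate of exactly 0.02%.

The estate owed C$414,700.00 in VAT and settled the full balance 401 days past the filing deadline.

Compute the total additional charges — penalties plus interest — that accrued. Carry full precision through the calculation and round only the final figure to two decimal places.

Penalty periods: ⌈401/30⌉ = 14; penalty = 14 × 1.5% × C$414,700.00 = C$87,087.00
Interest: C$414,700.00 × ((1 + 0.0002)^401 − 1) = C$414,700.00 × 0.08349506… = C$34,625.4007…
Penalties + interest = C$87,087.0000 + C$34,625.4007… = C$121,712.40

C$121,712.40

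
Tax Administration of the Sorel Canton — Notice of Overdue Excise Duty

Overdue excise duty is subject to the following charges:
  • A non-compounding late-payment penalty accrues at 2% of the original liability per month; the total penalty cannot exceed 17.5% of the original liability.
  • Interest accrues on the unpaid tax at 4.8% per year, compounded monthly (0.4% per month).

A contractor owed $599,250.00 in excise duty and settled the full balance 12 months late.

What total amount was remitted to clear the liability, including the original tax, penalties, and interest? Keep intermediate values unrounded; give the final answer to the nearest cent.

$733,524.07

Penalty (uncapped): 12 × 2% × $599,250.00 = $143,820.00; cap = 17.5% × $599,250.00 = $104,868.75 → penalty = $104,868.75
Interest: $599,250.00 × ((1 + 0.004)^12 − 1) = $599,250.00 × 0.0490702… = $29,405.3219…
Total = $599,250.00 + $104,868.7500 + $29,405.3219… = $733,524.07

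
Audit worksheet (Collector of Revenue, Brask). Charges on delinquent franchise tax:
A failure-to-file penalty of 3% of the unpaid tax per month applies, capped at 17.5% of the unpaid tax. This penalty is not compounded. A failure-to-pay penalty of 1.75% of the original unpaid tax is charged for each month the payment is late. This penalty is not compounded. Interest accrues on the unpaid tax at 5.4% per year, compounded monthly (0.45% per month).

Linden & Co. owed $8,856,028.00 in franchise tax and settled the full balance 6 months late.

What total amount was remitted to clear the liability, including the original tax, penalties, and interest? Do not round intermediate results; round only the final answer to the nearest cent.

$11,577,534.81

Failure-to-file: 6 × 3% × $8,856,028.00 = $1,594,085.04, capped at 17.5% × $8,856,028.00 = $1,549,804.90
Failure-to-pay penalty: 6 × 1.75% × $8,856,028.00 = $929,882.94
Interest: $8,856,028.00 × ((1 + 0.0045)^6 − 1) = $8,856,028.00 × 0.0273056… = $241,818.9692…
Total = $8,856,028.00 + $2,479,687.8400 + $241,818.9692… = $11,577,534.81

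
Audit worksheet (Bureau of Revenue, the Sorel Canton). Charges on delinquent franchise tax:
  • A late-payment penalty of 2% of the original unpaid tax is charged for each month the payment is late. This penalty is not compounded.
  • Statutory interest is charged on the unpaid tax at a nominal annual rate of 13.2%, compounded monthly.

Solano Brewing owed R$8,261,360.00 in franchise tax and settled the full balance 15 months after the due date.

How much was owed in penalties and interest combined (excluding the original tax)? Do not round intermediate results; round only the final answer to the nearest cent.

R$3,951,665.27

Late-payment penalty = 2% × R$8,261,360.00 × 15 mo = R$2,478,408.00
Interest (13.2%/yr ÷ 12 = 1.1%/month): R$8,261,360.00 × ((1 + 0.011)^15 − 1) = R$1,473,257.2725…
Penalties + interest = R$2,478,408.0000 + R$1,473,257.2725… = R$3,951,665.27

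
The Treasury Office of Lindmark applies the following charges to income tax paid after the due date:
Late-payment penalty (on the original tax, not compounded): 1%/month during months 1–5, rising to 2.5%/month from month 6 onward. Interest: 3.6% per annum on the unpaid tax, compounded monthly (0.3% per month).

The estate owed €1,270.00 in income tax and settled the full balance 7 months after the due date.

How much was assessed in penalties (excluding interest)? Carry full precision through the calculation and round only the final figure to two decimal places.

€127.00

Penalty, months 1–5: 5 × 1% × €1,270.00 = €63.50
Penalty, months 6–7: 2 × 2.5% × €1,270.00 = €63.50
Total penalty = €63.50 + €63.50 = €127.00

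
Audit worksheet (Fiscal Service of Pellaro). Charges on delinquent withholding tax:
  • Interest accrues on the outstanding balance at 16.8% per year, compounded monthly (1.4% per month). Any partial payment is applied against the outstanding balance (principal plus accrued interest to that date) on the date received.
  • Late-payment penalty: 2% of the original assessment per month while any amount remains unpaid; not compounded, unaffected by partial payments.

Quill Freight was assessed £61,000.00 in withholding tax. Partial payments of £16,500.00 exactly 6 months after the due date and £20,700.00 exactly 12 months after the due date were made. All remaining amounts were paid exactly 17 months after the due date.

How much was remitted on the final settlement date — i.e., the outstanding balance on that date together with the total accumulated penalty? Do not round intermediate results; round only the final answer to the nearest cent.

£56,586.93

Balance at month 6: £61,000.0000 × (1 + 0.014)^6 = £66,306.7230…
After £16,500.00 payment: £66,306.7230… − £16,500.00 = £49,806.7230…
Balance at month 12: £49,806.7230… × (1 + 0.014)^6 = £54,139.6818…
After £20,700.00 payment: £54,139.6818… − £20,700.00 = £33,439.6818…
Balance at month 17: £33,439.6818… × (1 + 0.014)^5 = £35,846.9253…
Penalty: 17 × 2% × £61,000.00 = £20,740.00
Final settlement = outstanding balance + penalty = £35,846.9253… + £20,740.00 = £56,586.93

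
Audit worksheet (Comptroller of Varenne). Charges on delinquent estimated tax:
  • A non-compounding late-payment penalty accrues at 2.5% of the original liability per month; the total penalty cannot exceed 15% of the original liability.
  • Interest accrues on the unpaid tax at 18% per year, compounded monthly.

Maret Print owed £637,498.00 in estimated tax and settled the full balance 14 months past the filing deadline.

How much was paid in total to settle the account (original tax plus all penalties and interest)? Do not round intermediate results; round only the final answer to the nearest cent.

£880,866.51

Penalty (uncapped): 14 × 2.5% × £637,498.00 = £223,124.30; cap = 15% × £637,498.00 = £95,624.70 → penalty = £95,624.70
Interest (18%/yr ÷ 12 = 1.5%/month): £637,498.00 × ((1 + 0.015)^14 − 1) = £147,743.8148…
Total = £637,498.00 + £95,624.7000 + £147,743.8148… = £880,866.51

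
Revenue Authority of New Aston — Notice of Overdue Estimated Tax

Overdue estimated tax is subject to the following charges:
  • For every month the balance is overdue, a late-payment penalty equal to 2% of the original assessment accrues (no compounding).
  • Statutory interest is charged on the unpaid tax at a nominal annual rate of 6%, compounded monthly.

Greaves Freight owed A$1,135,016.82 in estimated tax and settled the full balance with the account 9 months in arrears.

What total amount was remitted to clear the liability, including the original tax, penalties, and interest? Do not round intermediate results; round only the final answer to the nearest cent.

A$1,391,429.13

Late-payment penalty = 2% × A$1,135,016.82 × 9 mo = A$204,303.03…
Interest (6%/yr ÷ 12 = 0.5%/month): A$1,135,016.82 × ((1 + 0.005)^9 − 1) = A$52,109.2795…
Total = A$1,135,016.82 + A$204,303.0276 + A$52,109.2795… = A$1,391,429.13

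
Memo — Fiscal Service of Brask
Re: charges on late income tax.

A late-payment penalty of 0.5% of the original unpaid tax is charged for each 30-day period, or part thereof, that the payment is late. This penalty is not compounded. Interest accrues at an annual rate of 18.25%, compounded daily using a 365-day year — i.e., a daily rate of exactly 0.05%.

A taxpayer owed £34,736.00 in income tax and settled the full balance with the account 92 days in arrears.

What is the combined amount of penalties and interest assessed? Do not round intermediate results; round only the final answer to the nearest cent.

Penalty periods: ⌈92/30⌉ = 4; penalty = 4 × 0.5% × £34,736.00 = £694.72
Interest: £34,736.00 × ((1 + 0.0005)^92 − 1) = £34,736.00 × 0.04706237… = £1,634.7586…
Penalties + interest = £694.7200 + £1,634.7586… = £2,329.48

£2,329.48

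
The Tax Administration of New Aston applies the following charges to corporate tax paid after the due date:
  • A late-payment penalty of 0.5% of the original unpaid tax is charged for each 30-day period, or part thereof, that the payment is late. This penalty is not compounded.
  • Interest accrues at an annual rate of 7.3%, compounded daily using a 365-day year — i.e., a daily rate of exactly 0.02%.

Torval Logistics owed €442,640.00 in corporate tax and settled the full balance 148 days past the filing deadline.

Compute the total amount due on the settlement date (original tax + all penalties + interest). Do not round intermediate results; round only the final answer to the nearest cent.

Penalty periods: ⌈148/30⌉ = 5; penalty = 5 × 0.5% × €442,640.00 = €11,066.00
Interest: €442,640.00 × ((1 + 0.0002)^148 − 1) = €442,640.00 × 0.03003939… = €13,296.6338…
Total = €442,640.00 + €11,066.0000 + €13,296.6338… = €467,002.63

€467,002.63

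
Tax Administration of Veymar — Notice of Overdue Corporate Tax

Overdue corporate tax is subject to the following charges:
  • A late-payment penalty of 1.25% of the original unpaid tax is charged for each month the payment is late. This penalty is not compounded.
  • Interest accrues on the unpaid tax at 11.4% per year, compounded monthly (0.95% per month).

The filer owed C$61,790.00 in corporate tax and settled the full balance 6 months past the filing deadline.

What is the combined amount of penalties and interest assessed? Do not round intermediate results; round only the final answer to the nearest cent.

Late-payment penalty: 6 × 1.25% × C$61,790.00 = C$4,634.25
Interest: C$61,790.00 × ((1 + 0.0095)^6 − 1) = C$61,790.00 × 0.0583710… = C$3,606.7453…
Penalties + interest = C$4,634.2500 + C$3,606.7453… = C$8,241.00

C$8,241.00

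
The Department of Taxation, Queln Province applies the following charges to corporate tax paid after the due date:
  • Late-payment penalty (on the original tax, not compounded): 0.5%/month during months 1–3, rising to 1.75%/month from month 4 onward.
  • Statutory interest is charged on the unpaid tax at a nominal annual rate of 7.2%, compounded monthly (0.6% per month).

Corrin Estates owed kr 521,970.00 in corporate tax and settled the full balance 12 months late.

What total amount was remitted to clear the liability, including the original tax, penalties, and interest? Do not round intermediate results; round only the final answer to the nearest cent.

Penalty, months 1–3: 3 × 0.5% × kr 521,970.00 = kr 7,829.55
Penalty, months 4–12: 9 × 1.75% × kr 521,970.00 = kr 82,210.28…
Interest: kr 521,970.00 × ((1 + 0.006)^12 − 1) = kr 521,970.00 × 0.0744242… = kr 38,847.1828…
Total = kr 521,970.00 + kr 90,039.8250 + kr 38,847.1828… = kr 650,857.01

kr 650,857.01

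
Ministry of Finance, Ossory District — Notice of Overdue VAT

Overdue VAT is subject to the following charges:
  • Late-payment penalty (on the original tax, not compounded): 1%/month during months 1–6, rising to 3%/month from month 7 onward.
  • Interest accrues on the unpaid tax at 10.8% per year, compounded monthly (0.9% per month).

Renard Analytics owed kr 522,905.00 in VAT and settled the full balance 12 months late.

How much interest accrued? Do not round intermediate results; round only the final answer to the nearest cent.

kr 59,354.78

Interest: kr 522,905.00 × ((1 + 0.009)^12 − 1) = kr 522,905.00 × 0.1135097… = kr 59,354.7766…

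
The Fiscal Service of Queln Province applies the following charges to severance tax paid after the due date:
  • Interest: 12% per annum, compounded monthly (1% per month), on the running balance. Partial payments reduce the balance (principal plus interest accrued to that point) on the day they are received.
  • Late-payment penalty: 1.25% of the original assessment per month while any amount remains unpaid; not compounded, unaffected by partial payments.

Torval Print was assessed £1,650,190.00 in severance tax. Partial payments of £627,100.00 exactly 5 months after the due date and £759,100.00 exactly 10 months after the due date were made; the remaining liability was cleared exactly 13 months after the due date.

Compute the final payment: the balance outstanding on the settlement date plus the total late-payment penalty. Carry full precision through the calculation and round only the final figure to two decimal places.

£685,065.10

Balance at month 5: £1,650,190.0000 × (1 + 0.01)^5 = £1,734,366.2746…
After £627,100.00 payment: £1,734,366.2746… − £627,100.00 = £1,107,266.2746…
Balance at month 10: £1,107,266.2746… × (1 + 0.01)^5 = £1,163,747.9827…
After £759,100.00 payment: £1,163,747.9827… − £759,100.00 = £404,647.9827…
Balance at month 13: £404,647.9827… × (1 + 0.01)^3 = £416,909.2212…
Penalty: 13 × 1.25% × £1,650,190.00 = £268,155.88…
Final settlement = outstanding balance + penalty = £416,909.2212… + £268,155.88… = £685,065.10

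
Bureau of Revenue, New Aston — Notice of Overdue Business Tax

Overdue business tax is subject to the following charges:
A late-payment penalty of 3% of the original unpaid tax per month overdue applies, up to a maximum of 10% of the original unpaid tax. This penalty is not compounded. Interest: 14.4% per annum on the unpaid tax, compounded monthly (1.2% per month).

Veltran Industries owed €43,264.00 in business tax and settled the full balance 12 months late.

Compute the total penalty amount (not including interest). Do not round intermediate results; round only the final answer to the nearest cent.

Penalty (uncapped): 12 × 3% × €43,264.00 = €15,575.04; cap = 10% × €43,264.00 = €4,326.40 → penalty = €4,326.40

€4,326.40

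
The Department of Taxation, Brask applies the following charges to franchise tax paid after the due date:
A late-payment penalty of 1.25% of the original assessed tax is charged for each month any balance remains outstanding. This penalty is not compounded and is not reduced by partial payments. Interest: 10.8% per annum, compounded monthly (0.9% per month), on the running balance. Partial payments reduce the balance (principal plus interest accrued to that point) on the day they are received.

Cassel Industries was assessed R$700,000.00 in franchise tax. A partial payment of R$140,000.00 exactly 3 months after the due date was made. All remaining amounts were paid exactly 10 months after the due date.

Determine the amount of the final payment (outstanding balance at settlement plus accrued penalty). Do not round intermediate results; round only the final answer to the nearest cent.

Balance at month 3: R$700,000.0000 × (1 + 0.009)^3 = R$719,070.6103
After R$140,000.00 payment: R$719,070.6103 − R$140,000.00 = R$579,070.6103
Balance at month 10: R$579,070.6103 × (1 + 0.009)^7 = R$616,551.9665…
Penalty: 10 × 1.25% × R$700,000.00 = R$87,500.00
Final settlement = outstanding balance + penalty = R$616,551.9665… + R$87,500.00 = R$704,051.97

R$704,051.97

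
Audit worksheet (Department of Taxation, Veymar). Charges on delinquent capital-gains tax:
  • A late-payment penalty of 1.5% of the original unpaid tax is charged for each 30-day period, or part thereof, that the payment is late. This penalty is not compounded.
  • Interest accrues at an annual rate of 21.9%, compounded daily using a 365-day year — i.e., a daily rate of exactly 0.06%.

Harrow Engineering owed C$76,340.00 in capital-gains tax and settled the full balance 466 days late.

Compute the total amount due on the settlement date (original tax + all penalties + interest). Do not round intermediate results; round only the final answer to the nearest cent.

Penalty periods: ⌈466/30⌉ = 16; penalty = 16 × 1.5% × C$76,340.00 = C$18,321.60
Interest: C$76,340.00 × ((1 + 0.0006)^466 − 1) = C$76,340.00 × 0.32248978… = C$24,618.8695…
Total = C$76,340.00 + C$18,321.6000 + C$24,618.8695… = C$119,280.47

C$119,280.47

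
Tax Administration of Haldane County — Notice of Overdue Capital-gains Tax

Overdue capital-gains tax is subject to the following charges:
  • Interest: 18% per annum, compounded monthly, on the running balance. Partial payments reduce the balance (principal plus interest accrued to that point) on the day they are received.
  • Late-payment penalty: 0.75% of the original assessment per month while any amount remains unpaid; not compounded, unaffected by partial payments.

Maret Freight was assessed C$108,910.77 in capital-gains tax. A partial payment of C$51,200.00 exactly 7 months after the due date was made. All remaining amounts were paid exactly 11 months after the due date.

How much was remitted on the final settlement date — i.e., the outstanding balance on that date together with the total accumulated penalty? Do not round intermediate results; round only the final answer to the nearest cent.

Monthly rate = 18% ÷ 12 = 1.5%
Balance at month 7: C$108,910.7700 × (1 + 0.015)^7 = C$120,874.0640…
After C$51,200.00 payment: C$120,874.0640… − C$51,200.00 = C$69,674.0640…
Balance at month 11: C$69,674.0640… × (1 + 0.015)^4 = C$73,949.5120…
Penalty: 11 × 0.75% × C$108,910.77 = C$8,985.14…
Final settlement = outstanding balance + penalty = C$73,949.5120… + C$8,985.14… = C$82,934.65

C$82,934.65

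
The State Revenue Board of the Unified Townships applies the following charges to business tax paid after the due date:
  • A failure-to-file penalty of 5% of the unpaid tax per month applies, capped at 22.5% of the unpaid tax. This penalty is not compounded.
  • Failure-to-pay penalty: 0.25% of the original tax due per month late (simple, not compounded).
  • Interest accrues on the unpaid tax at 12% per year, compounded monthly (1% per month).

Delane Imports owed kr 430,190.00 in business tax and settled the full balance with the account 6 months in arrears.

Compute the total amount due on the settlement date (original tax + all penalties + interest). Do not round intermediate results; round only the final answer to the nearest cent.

kr 559,900.95

Failure-to-file: 6 × 5% × kr 430,190.00 = kr 129,057.00, capped at 22.5% × kr 430,190.00 = kr 96,792.75
Failure-to-pay penalty = 0.25% × kr 430,190.00 × 6 mo = kr 6,452.85
Interest: kr 430,190.00 × ((1 + 0.01)^6 − 1) = kr 430,190.00 × 0.0615202… = kr 26,465.3536…
Total = kr 430,190.00 + kr 103,245.6000 + kr 26,465.3536… = kr 559,900.95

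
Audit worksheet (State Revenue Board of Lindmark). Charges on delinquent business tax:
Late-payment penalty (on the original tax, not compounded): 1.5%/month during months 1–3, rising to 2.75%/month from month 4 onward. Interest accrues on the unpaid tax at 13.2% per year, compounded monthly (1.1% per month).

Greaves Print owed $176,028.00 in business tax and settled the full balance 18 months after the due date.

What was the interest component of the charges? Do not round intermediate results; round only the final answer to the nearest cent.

$38,311.67

Interest: $176,028.00 × ((1 + 0.011)^18 − 1) = $176,028.00 × 0.2176453… = $38,311.6688…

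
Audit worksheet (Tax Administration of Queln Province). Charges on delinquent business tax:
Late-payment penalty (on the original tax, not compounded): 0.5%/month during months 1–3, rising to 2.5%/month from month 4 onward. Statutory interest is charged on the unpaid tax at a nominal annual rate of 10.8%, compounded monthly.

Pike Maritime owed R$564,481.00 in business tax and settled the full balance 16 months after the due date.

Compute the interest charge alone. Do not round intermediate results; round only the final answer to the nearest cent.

R$87,009.35

Interest (10.8%/yr ÷ 12 = 0.9%/month): R$564,481.00 × ((1 + 0.009)^16 − 1) = R$87,009.3516…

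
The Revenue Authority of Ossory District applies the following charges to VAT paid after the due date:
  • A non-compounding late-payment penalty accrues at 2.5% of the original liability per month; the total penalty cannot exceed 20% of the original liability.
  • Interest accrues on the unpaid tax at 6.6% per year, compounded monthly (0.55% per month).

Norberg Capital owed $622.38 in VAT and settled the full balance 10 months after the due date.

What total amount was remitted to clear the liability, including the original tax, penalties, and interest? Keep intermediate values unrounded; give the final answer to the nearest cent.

Penalty (uncapped): 10 × 2.5% × $622.38 = $155.60…; cap = 20% × $622.38 = $124.48… → penalty = $124.48…
Interest: $622.38 × ((1 + 0.0055)^10 − 1) = $622.38 × 0.0563814… = $35.0907…
Total = $622.38 + $124.4760 + $35.0907… = $781.95

$781.95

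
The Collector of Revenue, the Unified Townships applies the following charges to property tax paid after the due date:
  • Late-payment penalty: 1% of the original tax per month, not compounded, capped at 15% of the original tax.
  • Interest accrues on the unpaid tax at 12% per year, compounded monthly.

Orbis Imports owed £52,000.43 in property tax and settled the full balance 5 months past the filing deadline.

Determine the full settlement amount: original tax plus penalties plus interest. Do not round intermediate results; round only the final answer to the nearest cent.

£57,253.00

Penalty: 5 × 1% × £52,000.43 = £2,600.02… (below the 15% cap of £7,800.06…)
Interest (12%/yr ÷ 12 = 1%/month): £52,000.43 × ((1 + 0.01)^5 − 1) = £2,652.5445…
Total = £52,000.43 + £2,600.0215 + £2,652.5445… = £57,253.00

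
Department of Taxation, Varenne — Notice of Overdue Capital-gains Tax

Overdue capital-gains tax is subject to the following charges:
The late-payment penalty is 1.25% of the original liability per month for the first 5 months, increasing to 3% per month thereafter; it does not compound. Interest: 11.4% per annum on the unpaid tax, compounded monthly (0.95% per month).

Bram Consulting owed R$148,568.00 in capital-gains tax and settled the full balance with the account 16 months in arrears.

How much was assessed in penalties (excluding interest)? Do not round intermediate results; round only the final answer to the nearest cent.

Penalty, months 1–5: 5 × 1.25% × R$148,568.00 = R$9,285.50
Penalty, months 6–16: 11 × 3% × R$148,568.00 = R$49,027.44
Total penalty = R$9,285.50 + R$49,027.44 = R$58,312.94

R$58,312.94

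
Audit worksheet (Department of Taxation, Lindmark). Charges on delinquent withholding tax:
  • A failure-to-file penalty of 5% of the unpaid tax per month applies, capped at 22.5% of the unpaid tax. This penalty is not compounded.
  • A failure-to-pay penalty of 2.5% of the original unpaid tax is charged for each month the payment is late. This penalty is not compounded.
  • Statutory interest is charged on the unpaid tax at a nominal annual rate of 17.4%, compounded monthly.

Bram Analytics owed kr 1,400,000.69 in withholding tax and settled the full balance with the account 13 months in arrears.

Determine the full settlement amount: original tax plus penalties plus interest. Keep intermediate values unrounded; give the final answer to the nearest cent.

Failure-to-file: 13 × 5% × kr 1,400,000.69 = kr 910,000.45…, capped at 22.5% × kr 1,400,000.69 = kr 315,000.16…
Failure-to-pay penalty: 13 × 2.5% × kr 1,400,000.69 = kr 455,000.22…
Interest (17.4%/yr ÷ 12 = 1.45%/month): kr 1,400,000.69 × ((1 + 0.0145)^13 − 1) = kr 288,125.5383…
Total = kr 1,400,000.69 + kr 770,000.3795 + kr 288,125.5383… = kr 2,458,126.61

kr 2,458,126.61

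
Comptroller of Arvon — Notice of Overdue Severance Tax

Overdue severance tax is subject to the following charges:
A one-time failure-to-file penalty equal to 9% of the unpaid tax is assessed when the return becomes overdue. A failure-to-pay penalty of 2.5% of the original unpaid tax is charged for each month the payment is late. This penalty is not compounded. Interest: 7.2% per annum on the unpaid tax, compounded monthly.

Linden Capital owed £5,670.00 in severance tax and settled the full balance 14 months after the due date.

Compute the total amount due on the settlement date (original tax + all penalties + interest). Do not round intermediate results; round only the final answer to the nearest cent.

Failure-to-file penalty: 9% × £5,670.00 = £510.30
Failure-to-pay penalty = 2.5% × £5,670.00 × 14 mo = £1,984.50
Interest (7.2%/yr ÷ 12 = 0.6%/month): £5,670.00 × ((1 + 0.006)^14 − 1) = £495.3082…
Total = £5,670.00 + £2,494.8000 + £495.3082… = £8,660.11

£8,660.11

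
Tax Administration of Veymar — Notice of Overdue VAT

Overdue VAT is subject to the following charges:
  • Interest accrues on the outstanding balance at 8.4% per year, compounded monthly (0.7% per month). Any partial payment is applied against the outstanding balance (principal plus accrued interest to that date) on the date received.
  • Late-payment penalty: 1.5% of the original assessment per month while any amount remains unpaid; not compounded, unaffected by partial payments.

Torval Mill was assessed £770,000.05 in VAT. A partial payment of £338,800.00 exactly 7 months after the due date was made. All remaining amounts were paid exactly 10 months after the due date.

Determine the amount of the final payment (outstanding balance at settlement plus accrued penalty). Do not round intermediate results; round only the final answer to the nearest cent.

£595,165.28

Balance at month 7: £770,000.0500 × (1 + 0.007)^7 = £808,531.6913…
After £338,800.00 payment: £808,531.6913… − £338,800.00 = £469,731.6913…
Balance at month 10: £469,731.6913… × (1 + 0.007)^3 = £479,665.2685…
Penalty: 10 × 1.5% × £770,000.05 = £115,500.01…
Final settlement = outstanding balance + penalty = £479,665.2685… + £115,500.01… = £595,165.28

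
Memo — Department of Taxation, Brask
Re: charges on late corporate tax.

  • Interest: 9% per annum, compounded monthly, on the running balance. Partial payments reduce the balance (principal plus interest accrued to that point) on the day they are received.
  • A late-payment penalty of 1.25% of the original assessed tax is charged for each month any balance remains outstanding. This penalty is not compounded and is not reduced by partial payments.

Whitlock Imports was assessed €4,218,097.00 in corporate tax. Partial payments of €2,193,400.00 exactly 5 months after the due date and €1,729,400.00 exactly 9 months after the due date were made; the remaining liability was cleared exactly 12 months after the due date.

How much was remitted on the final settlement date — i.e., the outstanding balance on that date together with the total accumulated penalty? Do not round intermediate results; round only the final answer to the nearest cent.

Monthly rate = 9% ÷ 12 = 0.75%
Balance at month 5: €4,218,097.0000 × (1 + 0.0075)^5 = €4,378,666.1790…
After €2,193,400.00 payment: €4,378,666.1790… − €2,193,400.00 = €2,185,266.1790…
Balance at month 9: €2,185,266.1790… × (1 + 0.0075)^4 = €2,251,565.3862…
After €1,729,400.00 payment: €2,251,565.3862… − €1,729,400.00 = €522,165.3862…
Balance at month 12: €522,165.3862… × (1 + 0.0075)^3 = €534,002.4431…
Penalty: 12 × 1.25% × €4,218,097.00 = €632,714.55
Final settlement = outstanding balance + penalty = €534,002.4431… + €632,714.55 = €1,166,716.99

€1,166,716.99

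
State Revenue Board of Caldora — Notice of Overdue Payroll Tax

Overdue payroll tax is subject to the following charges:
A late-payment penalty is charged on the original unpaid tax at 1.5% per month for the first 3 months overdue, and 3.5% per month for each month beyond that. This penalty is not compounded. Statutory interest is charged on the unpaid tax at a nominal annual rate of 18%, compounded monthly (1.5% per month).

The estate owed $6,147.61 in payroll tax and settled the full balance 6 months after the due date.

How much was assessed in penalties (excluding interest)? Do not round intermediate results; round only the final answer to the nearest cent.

$922.14

Penalty, months 1–3: 3 × 1.5% × $6,147.61 = $276.64…
Penalty, months 4–6: 3 × 3.5% × $6,147.61 = $645.50…
Total penalty = $276.64… + $645.50… = $922.14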